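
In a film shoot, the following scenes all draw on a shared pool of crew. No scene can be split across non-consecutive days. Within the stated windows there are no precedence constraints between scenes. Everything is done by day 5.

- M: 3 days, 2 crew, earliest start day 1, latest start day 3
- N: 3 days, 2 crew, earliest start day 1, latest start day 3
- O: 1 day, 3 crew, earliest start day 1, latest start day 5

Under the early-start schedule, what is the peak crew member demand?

7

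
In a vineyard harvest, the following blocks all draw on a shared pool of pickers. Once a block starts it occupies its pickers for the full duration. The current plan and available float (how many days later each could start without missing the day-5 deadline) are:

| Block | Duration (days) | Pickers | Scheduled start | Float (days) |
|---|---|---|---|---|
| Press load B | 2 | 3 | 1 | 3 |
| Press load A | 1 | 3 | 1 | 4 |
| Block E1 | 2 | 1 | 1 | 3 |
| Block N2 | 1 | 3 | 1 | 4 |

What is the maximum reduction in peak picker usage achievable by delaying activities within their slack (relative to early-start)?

6

Early-start peak: d1:10  d2:4  d3:0  d4:0  d5:0 ⇒ 10.
Leveled (Press load B@1, Press load A@3, Block E1@1, Block N2@4): d1:4  d2:4  d3:3  d4:3  d5:0 ⇒ 4.
Reduction 10 − 4 = 6.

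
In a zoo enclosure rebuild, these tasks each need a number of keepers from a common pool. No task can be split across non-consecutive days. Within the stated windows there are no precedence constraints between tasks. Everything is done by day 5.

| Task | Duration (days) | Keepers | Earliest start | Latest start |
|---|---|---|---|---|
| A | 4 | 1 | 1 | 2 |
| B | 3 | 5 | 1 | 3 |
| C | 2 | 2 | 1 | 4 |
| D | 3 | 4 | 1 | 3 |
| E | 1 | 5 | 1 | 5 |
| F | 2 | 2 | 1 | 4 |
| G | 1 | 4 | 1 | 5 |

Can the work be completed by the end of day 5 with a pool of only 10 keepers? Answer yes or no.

Schedule A@1, B@1, C@1, D@3, E@4, F@1, G@5: d1:10  d2:10  d3:10  d4:10  d5:8 — peak 10 ≤ 10.

yes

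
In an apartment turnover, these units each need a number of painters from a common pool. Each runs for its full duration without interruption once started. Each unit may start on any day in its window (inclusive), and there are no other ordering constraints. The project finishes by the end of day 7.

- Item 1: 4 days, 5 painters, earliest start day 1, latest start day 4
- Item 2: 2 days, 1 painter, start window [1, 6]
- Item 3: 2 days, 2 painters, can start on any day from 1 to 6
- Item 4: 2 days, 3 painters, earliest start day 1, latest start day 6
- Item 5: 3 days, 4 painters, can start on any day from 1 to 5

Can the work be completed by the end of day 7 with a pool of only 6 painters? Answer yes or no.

no

Total painter-days = 44; over 7 days the average is 44/7 > 6, so some day must exceed 6.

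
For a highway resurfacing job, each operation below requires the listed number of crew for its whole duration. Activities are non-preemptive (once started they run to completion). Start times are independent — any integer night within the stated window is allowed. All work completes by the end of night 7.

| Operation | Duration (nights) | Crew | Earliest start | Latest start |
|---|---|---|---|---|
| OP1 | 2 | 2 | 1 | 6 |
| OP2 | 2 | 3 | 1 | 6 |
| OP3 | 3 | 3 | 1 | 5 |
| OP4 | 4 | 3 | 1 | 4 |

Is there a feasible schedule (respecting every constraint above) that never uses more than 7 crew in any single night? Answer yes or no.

yes

Schedule OP1@1, OP2@1, OP3@3, OP4@3: n1:5  n2:5  n3:6  n4:6  n5:6  n6:3  n7:0 — peak 6 ≤ 7.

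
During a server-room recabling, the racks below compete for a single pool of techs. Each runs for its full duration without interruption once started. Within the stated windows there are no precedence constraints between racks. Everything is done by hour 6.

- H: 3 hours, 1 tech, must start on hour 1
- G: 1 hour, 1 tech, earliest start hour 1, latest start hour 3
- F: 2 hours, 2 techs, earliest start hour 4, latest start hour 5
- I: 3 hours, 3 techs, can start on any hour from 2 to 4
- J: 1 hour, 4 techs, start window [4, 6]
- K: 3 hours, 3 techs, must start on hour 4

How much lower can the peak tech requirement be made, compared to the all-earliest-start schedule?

4

Early-start peak: h1:2  h2:4  h3:4  h4:12  h5:5  h6:3 ⇒ 12.
Leveled (H@1, G@1, F@4, I@2, J@6, K@4): h1:2  h2:4  h3:4  h4:8  h5:5  h6:7 ⇒ 8.
Reduction 12 − 8 = 4.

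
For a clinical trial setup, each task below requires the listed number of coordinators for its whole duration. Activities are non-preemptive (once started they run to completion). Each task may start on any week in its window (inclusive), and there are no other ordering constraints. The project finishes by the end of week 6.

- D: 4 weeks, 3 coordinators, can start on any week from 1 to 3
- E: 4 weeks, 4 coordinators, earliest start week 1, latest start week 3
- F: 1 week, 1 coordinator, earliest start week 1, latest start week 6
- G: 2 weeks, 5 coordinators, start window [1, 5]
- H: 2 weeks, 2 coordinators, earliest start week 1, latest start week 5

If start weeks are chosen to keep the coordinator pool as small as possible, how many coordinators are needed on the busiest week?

8

Early-start (D@1, E@1, F@1, G@1, H@1) gives peak 15: w1:15  w2:14  w3:7  w4:7  w5:0  w6:0.
Shift G→5, H→5.
Schedule D@1, E@1, F@1, G@5, H@5: w1:8  w2:7  w3:7  w4:7  w5:7  w6:7 — peak 8.
Total coordinator-weeks = 43 over 6 weeks ⇒ peak ≥ ⌈43/6⌉ = 8, so 8 is optimal.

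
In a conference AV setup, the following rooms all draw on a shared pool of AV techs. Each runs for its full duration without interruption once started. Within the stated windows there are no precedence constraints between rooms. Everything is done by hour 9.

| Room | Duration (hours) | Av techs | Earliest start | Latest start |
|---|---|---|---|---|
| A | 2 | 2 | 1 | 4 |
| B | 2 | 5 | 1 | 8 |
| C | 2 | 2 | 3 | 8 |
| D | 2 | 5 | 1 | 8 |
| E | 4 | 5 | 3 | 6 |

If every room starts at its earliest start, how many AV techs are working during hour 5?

5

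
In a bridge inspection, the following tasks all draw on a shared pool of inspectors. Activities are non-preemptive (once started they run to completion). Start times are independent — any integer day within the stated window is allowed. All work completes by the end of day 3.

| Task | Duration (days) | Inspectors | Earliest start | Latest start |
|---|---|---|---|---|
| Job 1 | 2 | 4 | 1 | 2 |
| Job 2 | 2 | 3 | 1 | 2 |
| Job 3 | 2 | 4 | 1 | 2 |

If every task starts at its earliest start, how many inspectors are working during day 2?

At early start, day 2 has: Job 1, Job 2, Job 3.
Demand: 4 + 3 + 4 = 11.

11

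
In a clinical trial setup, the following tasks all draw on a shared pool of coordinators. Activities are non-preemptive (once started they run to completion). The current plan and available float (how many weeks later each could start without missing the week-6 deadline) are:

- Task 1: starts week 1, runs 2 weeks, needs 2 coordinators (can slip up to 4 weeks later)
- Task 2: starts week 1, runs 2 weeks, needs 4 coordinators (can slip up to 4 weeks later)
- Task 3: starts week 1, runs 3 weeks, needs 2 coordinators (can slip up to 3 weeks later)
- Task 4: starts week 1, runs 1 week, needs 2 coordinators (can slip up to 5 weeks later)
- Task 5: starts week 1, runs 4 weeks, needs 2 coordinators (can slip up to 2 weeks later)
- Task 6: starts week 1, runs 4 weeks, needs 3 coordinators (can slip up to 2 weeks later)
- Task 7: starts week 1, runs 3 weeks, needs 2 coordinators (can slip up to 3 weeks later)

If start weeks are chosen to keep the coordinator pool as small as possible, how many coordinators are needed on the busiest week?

Early-start (Task 1@1, Task 2@1, Task 3@1, Task 4@1, Task 5@1, Task 6@1, Task 7@1) gives peak 17: w1:17  w2:15  w3:9  w4:5  w5:0  w6:0.
Shift Task 4→3, Task 5→3, Task 6→3, Task 7→4.
Schedule Task 1@1, Task 2@1, Task 3@1, Task 4@3, Task 5@3, Task 6@3, Task 7@4: w1:8  w2:8  w3:9  w4:7  w5:7  w6:7 — peak 9.

9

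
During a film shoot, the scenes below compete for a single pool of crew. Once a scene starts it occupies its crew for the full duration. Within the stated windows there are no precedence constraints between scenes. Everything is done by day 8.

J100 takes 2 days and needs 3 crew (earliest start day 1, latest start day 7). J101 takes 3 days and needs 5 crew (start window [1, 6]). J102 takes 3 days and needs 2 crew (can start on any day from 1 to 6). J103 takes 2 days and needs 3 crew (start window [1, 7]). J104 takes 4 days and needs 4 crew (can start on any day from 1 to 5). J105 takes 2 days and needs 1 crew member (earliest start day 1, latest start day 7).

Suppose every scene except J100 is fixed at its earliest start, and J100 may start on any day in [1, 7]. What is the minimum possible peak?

J100@1: d1:18  d2:18  d3:11  d4:4  d5:0  d6:0  d7:0  d8:0 → peak 18
J100@2: d1:15  d2:18  d3:14  d4:4  d5:0  d6:0  d7:0  d8:0 → peak 18
J100@3: d1:15  d2:15  d3:14  d4:7  d5:0  d6:0  d7:0  d8:0 → peak 15
J100@4: d1:15  d2:15  d3:11  d4:7  d5:3  d6:0  d7:0  d8:0 → peak 15
J100@5: d1:15  d2:15  d3:11  d4:4  d5:3  d6:3  d7:0  d8:0 → peak 15
J100@6: d1:15  d2:15  d3:11  d4:4  d5:0  d6:3  d7:3  d8:0 → peak 15
J100@7: d1:15  d2:15  d3:11  d4:4  d5:0  d6:0  d7:3  d8:3 → peak 15
Best is J100@3, peak 15.

15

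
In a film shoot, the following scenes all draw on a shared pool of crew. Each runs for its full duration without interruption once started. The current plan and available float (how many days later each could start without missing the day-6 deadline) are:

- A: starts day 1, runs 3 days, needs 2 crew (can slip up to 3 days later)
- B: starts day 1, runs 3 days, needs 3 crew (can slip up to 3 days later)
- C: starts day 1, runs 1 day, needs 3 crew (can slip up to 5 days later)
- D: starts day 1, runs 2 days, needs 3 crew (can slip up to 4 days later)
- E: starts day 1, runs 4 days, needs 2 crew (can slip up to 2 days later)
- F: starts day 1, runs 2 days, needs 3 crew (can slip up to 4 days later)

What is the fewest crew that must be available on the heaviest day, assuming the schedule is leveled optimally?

Early-start (A@1, B@1, C@1, D@1, E@1, F@1) gives peak 16: d1:16  d2:13  d3:7  d4:2  d5:0  d6:0.
Shift C→4, D→5, F→5.
Schedule A@1, B@1, C@4, D@5, E@1, F@5: d1:7  d2:7  d3:7  d4:5  d5:6  d6:6 — peak 7.
Total crew member-days = 38 over 6 days ⇒ peak ≥ ⌈38/6⌉ = 7, so 7 is optimal.

7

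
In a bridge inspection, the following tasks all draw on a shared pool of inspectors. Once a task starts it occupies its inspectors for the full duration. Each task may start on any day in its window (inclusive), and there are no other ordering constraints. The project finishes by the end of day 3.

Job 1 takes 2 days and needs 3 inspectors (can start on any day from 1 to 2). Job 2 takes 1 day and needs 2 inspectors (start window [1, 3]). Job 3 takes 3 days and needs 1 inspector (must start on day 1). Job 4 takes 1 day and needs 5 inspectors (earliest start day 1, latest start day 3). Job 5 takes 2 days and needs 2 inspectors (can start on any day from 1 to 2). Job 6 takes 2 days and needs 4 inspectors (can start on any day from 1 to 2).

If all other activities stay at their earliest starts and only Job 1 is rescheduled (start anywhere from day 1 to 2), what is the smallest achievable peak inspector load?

Job 1@1: d1:17  d2:10  d3:1 → peak 17
Job 1@2: d1:14  d2:10  d3:4 → peak 14
Best is Job 1@2, peak 14.

14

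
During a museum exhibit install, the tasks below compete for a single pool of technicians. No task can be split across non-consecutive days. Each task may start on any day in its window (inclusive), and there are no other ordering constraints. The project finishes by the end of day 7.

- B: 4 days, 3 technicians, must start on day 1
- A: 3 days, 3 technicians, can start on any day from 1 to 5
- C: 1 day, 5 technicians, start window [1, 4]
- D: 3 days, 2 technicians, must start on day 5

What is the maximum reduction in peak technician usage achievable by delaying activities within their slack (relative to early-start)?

Early-start peak: d1:11  d2:6  d3:6  d4:3  d5:2  d6:2  d7:2 ⇒ 11.
Leveled (B@1, A@1, C@4, D@5): d1:6  d2:6  d3:6  d4:8  d5:2  d6:2  d7:2 ⇒ 8.
Reduction 11 − 8 = 3.

3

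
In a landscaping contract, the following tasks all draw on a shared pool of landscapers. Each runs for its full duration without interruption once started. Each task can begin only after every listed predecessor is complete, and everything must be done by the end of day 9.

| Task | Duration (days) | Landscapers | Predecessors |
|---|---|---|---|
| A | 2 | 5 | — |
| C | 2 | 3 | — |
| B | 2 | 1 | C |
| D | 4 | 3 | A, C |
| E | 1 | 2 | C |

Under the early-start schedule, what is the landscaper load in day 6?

3

At early start, day 6 has: D.
Demand: 3 = 3.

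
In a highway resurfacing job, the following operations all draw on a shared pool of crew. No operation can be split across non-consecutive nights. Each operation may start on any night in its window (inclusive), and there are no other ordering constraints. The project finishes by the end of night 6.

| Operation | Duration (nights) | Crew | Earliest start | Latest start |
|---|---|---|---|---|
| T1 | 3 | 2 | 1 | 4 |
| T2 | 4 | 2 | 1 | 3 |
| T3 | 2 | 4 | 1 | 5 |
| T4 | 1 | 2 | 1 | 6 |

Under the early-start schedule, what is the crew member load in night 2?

8

At early start, night 2 has: T1, T2, T3.
Demand: 2 + 2 + 4 = 8.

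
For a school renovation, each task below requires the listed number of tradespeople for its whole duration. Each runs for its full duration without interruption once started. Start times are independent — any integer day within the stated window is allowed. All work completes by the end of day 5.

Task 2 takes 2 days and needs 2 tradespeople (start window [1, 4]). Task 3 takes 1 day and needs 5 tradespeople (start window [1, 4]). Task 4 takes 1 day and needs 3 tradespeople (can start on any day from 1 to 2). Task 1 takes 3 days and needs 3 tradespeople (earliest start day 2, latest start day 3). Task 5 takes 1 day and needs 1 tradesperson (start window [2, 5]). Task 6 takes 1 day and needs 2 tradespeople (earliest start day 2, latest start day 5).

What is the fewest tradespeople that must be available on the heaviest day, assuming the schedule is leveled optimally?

5

Early-start (Task 2@1, Task 3@1, Task 4@1, Task 1@2, Task 5@2, Task 6@2) gives peak 10: d1:10  d2:8  d3:3  d4:3  d5:0.
Shift Task 2→2, Task 4→2, Task 1→3, Task 5→4, Task 6→5.
Schedule Task 2@2, Task 3@1, Task 4@2, Task 1@3, Task 5@4, Task 6@5: d1:5  d2:5  d3:5  d4:4  d5:5 — peak 5.
Total tradesperson-days = 24 over 5 days ⇒ peak ≥ ⌈24/5⌉ = 5, so 5 is optimal.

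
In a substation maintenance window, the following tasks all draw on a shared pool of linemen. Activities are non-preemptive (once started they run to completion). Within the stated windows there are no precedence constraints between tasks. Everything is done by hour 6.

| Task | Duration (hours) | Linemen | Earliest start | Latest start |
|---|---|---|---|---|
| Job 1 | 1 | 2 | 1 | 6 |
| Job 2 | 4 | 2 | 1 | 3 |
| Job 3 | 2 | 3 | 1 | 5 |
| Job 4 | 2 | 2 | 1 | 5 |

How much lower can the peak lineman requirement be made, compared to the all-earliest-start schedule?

5

Early-start peak: h1:9  h2:7  h3:2  h4:2  h5:0  h6:0 ⇒ 9.
Leveled (Job 1@1, Job 2@1, Job 3@5, Job 4@2): h1:4  h2:4  h3:4  h4:2  h5:3  h6:3 ⇒ 4.
Reduction 9 − 4 = 5.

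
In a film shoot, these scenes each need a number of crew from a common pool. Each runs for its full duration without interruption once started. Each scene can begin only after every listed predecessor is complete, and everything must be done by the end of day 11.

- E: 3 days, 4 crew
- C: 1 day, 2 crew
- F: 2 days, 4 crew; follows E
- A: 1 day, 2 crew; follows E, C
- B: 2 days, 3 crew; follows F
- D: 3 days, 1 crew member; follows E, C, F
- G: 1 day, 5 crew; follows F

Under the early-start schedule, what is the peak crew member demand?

9

Early-start schedule: E@1, C@1, F@4, A@4, B@6, D@6, G@6.
Load per day: day 1: 6, day 2: 4, day 3: 4, day 4: 6, day 5: 4, day 6: 9, day 7: 4, day 8: 1, day 9: 0, day 10: 0, day 11: 0.
Peak is 9.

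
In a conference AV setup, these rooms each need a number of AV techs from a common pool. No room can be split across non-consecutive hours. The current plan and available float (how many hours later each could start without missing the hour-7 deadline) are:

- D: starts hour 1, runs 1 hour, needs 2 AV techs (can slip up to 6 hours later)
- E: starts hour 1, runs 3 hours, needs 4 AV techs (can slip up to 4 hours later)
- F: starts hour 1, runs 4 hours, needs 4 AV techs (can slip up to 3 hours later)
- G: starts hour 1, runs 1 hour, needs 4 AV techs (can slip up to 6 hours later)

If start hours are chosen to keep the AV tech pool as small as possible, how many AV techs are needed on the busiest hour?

8

Early-start (D@1, E@1, F@1, G@1) gives peak 14: h1:14  h2:8  h3:8  h4:4  h5:0  h6:0  h7:0.
Shift F→2, G→4.
Schedule D@1, E@1, F@2, G@4: h1:6  h2:8  h3:8  h4:8  h5:4  h6:0  h7:0 — peak 8.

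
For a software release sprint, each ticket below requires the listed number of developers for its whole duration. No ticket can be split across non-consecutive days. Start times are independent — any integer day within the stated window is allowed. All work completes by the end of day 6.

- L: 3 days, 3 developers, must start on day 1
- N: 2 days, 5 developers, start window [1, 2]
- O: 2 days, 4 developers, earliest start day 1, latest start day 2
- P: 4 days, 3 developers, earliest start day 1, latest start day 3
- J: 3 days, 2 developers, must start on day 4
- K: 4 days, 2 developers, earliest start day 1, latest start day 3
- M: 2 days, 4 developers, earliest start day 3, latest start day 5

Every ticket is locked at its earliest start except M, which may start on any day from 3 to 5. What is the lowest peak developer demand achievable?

M@3: d1:17  d2:17  d3:12  d4:11  d5:2  d6:2 → peak 17
M@4: d1:17  d2:17  d3:8  d4:11  d5:6  d6:2 → peak 17
M@5: d1:17  d2:17  d3:8  d4:7  d5:6  d6:6 → peak 17
Best is M@3, peak 17.

17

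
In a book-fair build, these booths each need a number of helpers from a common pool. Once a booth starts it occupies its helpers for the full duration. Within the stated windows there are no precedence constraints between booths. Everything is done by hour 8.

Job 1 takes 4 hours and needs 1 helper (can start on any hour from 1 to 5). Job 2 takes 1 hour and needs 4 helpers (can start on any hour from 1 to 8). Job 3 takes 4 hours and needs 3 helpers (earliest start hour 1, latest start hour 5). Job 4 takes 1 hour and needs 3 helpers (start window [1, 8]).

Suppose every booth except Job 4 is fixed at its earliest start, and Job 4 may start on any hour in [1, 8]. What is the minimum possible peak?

8

Job 4@1: h1:11  h2:4  h3:4  h4:4  h5:0  h6:0  h7:0  h8:0 → peak 11
Job 4@2: h1:8  h2:7  h3:4  h4:4  h5:0  h6:0  h7:0  h8:0 → peak 8
Job 4@3: h1:8  h2:4  h3:7  h4:4  h5:0  h6:0  h7:0  h8:0 → peak 8
Job 4@4: h1:8  h2:4  h3:4  h4:7  h5:0  h6:0  h7:0  h8:0 → peak 8
Job 4@5: h1:8  h2:4  h3:4  h4:4  h5:3  h6:0  h7:0  h8:0 → peak 8
Job 4@6: h1:8  h2:4  h3:4  h4:4  h5:0  h6:3  h7:0  h8:0 → peak 8
Job 4@7: h1:8  h2:4  h3:4  h4:4  h5:0  h6:0  h7:3  h8:0 → peak 8
Job 4@8: h1:8  h2:4  h3:4  h4:4  h5:0  h6:0  h7:0  h8:3 → peak 8
Best is Job 4@2, peak 8.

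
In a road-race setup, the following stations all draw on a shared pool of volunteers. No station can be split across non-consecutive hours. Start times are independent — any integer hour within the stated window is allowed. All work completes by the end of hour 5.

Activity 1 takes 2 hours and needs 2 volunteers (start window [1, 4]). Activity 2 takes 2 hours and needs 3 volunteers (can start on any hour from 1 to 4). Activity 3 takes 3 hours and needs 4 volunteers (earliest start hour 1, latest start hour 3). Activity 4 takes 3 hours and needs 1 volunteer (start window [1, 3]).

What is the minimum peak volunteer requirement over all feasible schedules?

5

Early-start (Activity 1@1, Activity 2@1, Activity 3@1, Activity 4@1) gives peak 10: h1:10  h2:10  h3:5  h4:0  h5:0.
Shift Activity 3→3, Activity 4→3.
Schedule Activity 1@1, Activity 2@1, Activity 3@3, Activity 4@3: h1:5  h2:5  h3:5  h4:5  h5:5 — peak 5.
Total volunteer-hours = 25 over 5 hours ⇒ peak ≥ ⌈25/5⌉ = 5, so 5 is optimal.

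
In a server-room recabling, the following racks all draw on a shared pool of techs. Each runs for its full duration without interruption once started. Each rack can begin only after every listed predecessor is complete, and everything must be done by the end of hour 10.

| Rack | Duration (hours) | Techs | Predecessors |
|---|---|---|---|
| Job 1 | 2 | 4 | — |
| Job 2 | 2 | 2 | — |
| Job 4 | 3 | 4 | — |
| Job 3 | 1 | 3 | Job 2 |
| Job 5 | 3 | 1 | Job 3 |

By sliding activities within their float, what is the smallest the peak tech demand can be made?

Early-start (Job 1@1, Job 2@1, Job 4@1, Job 3@3, Job 5@4) gives peak 10: h1:10  h2:10  h3:7  h4:1  h5:1  h6:1  h7:0  h8:0  h9:0  h10:0.
Shift Job 2→3, Job 4→6, Job 3→5, Job 5→6.
Schedule Job 1@1, Job 2@3, Job 4@6, Job 3@5, Job 5@6: h1:4  h2:4  h3:2  h4:2  h5:3  h6:5  h7:5  h8:5  h9:0  h10:0 — peak 5.

5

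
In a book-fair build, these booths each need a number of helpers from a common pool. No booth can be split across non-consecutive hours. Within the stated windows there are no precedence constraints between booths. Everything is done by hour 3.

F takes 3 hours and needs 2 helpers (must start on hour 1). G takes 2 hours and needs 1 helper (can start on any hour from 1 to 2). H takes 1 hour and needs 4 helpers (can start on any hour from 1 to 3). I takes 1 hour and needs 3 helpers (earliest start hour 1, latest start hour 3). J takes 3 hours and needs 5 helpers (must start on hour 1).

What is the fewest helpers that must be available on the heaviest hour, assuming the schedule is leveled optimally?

Early-start (F@1, G@1, H@1, I@1, J@1) gives peak 15: h1:15  h2:8  h3:7.
Shift H→3.
Schedule F@1, G@1, H@3, I@1, J@1: h1:11  h2:8  h3:11 — peak 11.
No arrangement of the 18 feasible schedules does better.

11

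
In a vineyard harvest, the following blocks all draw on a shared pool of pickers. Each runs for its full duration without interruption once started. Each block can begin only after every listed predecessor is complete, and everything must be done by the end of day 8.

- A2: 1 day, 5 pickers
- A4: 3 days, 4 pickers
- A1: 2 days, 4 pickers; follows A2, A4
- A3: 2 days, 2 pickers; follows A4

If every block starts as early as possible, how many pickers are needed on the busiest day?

Early-start schedule: A2@1, A4@1, A1@4, A3@4.
Load per day: day 1: 9, day 2: 4, day 3: 4, day 4: 6, day 5: 6, day 6: 0, day 7: 0, day 8: 0.
Peak is 9.

9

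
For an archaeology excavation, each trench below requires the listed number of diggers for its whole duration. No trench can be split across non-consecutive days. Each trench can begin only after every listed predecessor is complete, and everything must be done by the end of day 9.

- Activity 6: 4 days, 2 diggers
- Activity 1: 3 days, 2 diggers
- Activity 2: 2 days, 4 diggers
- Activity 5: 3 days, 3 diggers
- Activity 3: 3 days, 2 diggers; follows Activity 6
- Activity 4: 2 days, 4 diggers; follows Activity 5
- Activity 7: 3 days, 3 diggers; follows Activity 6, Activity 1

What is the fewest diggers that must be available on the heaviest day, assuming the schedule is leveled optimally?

Early-start (Activity 6@1, Activity 1@1, Activity 2@1, Activity 5@1, Activity 3@5, Activity 4@4, Activity 7@5) gives peak 11: d1:11  d2:11  d3:7  d4:6  d5:9  d6:5  d7:5  d8:0  d9:0.
Shift Activity 2→4, Activity 4→8, Activity 7→6.
Schedule Activity 6@1, Activity 1@1, Activity 2@4, Activity 5@1, Activity 3@5, Activity 4@8, Activity 7@6: d1:7  d2:7  d3:7  d4:6  d5:6  d6:5  d7:5  d8:7  d9:4 — peak 7.

7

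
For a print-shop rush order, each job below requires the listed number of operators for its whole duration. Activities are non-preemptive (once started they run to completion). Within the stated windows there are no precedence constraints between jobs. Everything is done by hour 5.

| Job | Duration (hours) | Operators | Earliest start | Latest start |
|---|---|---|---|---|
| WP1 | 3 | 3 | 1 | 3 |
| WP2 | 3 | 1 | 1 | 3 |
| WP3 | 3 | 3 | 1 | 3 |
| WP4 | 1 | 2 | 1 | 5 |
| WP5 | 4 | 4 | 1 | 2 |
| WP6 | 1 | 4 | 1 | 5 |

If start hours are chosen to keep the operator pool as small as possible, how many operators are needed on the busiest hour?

11

Early-start (WP1@1, WP2@1, WP3@1, WP4@1, WP5@1, WP6@1) gives peak 17: h1:17  h2:11  h3:11  h4:4  h5:0.
Shift WP5→2, WP6→4.
Schedule WP1@1, WP2@1, WP3@1, WP4@1, WP5@2, WP6@4: h1:9  h2:11  h3:11  h4:8  h5:4 — peak 11.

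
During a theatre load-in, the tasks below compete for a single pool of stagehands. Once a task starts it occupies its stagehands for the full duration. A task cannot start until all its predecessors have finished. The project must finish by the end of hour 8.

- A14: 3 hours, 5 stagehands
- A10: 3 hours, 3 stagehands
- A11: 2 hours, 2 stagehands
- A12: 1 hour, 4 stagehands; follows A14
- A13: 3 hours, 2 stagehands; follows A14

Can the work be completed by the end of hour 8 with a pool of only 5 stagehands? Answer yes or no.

no

The minimum achievable peak is 6; 5 < 6, so no feasible schedule stays within the cap.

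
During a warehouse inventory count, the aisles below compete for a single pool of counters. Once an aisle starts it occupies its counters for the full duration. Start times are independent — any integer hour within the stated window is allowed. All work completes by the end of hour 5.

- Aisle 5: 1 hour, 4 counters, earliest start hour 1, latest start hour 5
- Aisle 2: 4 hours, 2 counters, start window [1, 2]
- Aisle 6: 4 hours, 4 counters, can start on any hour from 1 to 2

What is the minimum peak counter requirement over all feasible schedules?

6

Early-start (Aisle 5@1, Aisle 2@1, Aisle 6@1) gives peak 10: h1:10  h2:6  h3:6  h4:6  h5:0.
Shift Aisle 6→2.
Schedule Aisle 5@1, Aisle 2@1, Aisle 6@2: h1:6  h2:6  h3:6  h4:6  h5:4 — peak 6.
Total counter-hours = 28 over 5 hours ⇒ peak ≥ ⌈28/5⌉ = 6, so 6 is optimal.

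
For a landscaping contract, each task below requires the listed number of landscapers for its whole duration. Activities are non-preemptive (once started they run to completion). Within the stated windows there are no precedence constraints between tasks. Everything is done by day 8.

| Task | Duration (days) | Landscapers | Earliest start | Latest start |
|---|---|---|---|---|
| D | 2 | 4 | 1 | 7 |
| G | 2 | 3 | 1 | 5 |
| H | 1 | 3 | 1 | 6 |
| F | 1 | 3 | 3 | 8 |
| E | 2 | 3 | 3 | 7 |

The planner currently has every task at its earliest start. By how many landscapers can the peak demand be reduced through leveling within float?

6

Early-start peak: d1:10  d2:7  d3:6  d4:3  d5:0  d6:0  d7:0  d8:0 ⇒ 10.
Leveled (D@1, G@3, H@5, F@6, E@7): d1:4  d2:4  d3:3  d4:3  d5:3  d6:3  d7:3  d8:3 ⇒ 4.
Reduction 10 − 4 = 6.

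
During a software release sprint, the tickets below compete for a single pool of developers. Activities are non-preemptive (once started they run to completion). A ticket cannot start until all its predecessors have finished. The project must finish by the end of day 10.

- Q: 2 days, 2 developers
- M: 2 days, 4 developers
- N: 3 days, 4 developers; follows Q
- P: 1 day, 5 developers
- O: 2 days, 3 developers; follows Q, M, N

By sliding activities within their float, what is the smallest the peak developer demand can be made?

Early-start (Q@1, M@1, N@3, P@1, O@6) gives peak 11: d1:11  d2:6  d3:4  d4:4  d5:4  d6:3  d7:3  d8:0  d9:0  d10:0.
Shift M→3, N→5, P→8, O→9.
Schedule Q@1, M@3, N@5, P@8, O@9: d1:2  d2:2  d3:4  d4:4  d5:4  d6:4  d7:4  d8:5  d9:3  d10:3 — peak 5.

5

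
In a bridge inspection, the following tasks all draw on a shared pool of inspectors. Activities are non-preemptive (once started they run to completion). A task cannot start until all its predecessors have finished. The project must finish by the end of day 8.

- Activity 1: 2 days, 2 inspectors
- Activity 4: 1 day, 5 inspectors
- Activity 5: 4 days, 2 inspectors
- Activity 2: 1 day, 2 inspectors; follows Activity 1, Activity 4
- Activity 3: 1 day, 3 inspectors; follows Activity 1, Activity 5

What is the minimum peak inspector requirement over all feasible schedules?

5

Early-start (Activity 1@1, Activity 4@1, Activity 5@1, Activity 2@3, Activity 3@5) gives peak 9: d1:9  d2:4  d3:4  d4:2  d5:3  d6:0  d7:0  d8:0.
Shift Activity 4→3, Activity 5→4, Activity 2→4, Activity 3→8.
Schedule Activity 1@1, Activity 4@3, Activity 5@4, Activity 2@4, Activity 3@8: d1:2  d2:2  d3:5  d4:4  d5:2  d6:2  d7:2  d8:3 — peak 5.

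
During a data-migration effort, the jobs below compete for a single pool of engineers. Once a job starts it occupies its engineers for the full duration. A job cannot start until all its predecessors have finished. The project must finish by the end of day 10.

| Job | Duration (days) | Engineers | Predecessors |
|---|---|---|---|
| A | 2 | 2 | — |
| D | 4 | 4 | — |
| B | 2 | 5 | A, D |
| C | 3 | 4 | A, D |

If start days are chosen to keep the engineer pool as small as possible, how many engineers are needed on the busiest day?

Early-start (A@1, D@1, B@5, C@5) gives peak 9: d1:6  d2:6  d3:4  d4:4  d5:9  d6:9  d7:4  d8:0  d9:0  d10:0.
Shift C→7.
Schedule A@1, D@1, B@5, C@7: d1:6  d2:6  d3:4  d4:4  d5:5  d6:5  d7:4  d8:4  d9:4  d10:0 — peak 6.

6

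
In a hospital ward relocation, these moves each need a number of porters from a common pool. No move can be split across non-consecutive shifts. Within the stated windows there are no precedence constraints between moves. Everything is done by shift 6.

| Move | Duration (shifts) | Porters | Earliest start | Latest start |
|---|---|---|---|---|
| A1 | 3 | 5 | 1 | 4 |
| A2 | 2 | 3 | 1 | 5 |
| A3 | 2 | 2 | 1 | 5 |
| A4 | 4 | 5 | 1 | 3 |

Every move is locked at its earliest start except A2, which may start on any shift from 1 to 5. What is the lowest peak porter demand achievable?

A2@1: s1:15  s2:15  s3:10  s4:5  s5:0  s6:0 → peak 15
A2@2: s1:12  s2:15  s3:13  s4:5  s5:0  s6:0 → peak 15
A2@3: s1:12  s2:12  s3:13  s4:8  s5:0  s6:0 → peak 13
A2@4: s1:12  s2:12  s3:10  s4:8  s5:3  s6:0 → peak 12
A2@5: s1:12  s2:12  s3:10  s4:5  s5:3  s6:3 → peak 12
Best is A2@4, peak 12.

12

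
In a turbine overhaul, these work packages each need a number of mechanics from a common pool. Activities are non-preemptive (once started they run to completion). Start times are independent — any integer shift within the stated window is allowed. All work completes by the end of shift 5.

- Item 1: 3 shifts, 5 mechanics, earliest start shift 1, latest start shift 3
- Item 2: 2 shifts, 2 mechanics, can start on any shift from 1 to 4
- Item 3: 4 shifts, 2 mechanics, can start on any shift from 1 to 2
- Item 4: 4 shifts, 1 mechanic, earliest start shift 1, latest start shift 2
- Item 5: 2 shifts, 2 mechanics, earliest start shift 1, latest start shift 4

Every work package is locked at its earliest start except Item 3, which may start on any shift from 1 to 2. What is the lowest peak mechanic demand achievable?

Item 3@1: s1:12  s2:12  s3:8  s4:3  s5:0 → peak 12
Item 3@2: s1:10  s2:12  s3:8  s4:3  s5:2 → peak 12
Best is Item 3@1, peak 12.

12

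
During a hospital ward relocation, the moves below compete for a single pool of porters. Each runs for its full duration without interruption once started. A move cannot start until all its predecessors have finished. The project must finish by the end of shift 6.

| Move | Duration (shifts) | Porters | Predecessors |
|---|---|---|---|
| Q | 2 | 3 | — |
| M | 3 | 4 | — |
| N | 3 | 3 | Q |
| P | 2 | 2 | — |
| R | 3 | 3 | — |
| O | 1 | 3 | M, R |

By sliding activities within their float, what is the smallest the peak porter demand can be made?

8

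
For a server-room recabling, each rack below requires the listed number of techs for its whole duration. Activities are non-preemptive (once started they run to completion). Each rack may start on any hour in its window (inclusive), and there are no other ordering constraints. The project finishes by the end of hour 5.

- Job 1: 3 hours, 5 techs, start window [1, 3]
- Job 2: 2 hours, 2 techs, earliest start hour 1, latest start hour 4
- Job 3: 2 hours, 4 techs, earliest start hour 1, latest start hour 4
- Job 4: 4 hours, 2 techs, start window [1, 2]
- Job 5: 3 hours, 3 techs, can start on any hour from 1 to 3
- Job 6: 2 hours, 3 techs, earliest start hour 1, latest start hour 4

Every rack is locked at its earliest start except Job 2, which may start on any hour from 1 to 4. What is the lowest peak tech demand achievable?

Job 2@1: h1:19  h2:19  h3:10  h4:2  h5:0 → peak 19
Job 2@2: h1:17  h2:19  h3:12  h4:2  h5:0 → peak 19
Job 2@3: h1:17  h2:17  h3:12  h4:4  h5:0 → peak 17
Job 2@4: h1:17  h2:17  h3:10  h4:4  h5:2 → peak 17
Best is Job 2@3, peak 17.

17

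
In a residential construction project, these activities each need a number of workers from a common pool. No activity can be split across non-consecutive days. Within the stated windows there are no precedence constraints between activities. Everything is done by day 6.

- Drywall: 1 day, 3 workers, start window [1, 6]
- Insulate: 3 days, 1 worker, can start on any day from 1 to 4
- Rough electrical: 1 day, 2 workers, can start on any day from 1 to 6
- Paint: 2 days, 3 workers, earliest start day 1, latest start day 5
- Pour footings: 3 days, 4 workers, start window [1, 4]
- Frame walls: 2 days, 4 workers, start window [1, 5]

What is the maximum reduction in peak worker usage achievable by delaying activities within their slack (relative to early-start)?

10

Early-start peak: d1:17  d2:12  d3:5  d4:0  d5:0  d6:0 ⇒ 17.
Leveled (Drywall@1, Insulate@1, Rough electrical@1, Paint@4, Pour footings@2, Frame walls@5): d1:6  d2:5  d3:5  d4:7  d5:7  d6:4 ⇒ 7.
Reduction 17 − 7 = 10.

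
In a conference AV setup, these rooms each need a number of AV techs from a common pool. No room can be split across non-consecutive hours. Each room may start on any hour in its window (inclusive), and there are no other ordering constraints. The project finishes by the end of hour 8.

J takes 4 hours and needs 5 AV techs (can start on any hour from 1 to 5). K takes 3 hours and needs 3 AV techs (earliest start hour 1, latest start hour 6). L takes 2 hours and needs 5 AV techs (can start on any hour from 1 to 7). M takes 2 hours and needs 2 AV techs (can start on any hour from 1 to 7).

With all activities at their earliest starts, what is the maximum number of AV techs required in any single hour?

15

Early-start schedule: J@1, K@1, L@1, M@1.
Load per hour: hour 1: 15, hour 2: 15, hour 3: 8, hour 4: 5, hour 5: 0, hour 6: 0, hour 7: 0, hour 8: 0.
Peak is 15.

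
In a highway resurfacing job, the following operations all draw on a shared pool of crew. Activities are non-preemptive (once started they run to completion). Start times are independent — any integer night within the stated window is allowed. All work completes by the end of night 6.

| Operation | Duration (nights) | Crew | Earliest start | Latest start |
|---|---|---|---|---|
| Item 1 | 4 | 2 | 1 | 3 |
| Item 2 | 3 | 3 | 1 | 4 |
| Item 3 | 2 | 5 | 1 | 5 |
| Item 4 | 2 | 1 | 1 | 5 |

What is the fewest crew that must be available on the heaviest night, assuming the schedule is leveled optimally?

6

Early-start (Item 1@1, Item 2@1, Item 3@1, Item 4@1) gives peak 11: n1:11  n2:11  n3:5  n4:2  n5:0  n6:0.
Shift Item 3→5.
Schedule Item 1@1, Item 2@1, Item 3@5, Item 4@1: n1:6  n2:6  n3:5  n4:2  n5:5  n6:5 — peak 6.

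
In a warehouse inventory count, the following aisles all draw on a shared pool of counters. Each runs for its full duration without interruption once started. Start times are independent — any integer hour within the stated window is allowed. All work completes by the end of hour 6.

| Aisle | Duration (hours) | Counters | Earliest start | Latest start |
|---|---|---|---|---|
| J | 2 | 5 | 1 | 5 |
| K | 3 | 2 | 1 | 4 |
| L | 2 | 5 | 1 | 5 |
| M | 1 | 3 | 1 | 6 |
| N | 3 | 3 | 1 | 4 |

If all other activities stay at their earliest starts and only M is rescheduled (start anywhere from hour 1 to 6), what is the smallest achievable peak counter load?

M@1: h1:18  h2:15  h3:5  h4:0  h5:0  h6:0 → peak 18
M@2: h1:15  h2:18  h3:5  h4:0  h5:0  h6:0 → peak 18
M@3: h1:15  h2:15  h3:8  h4:0  h5:0  h6:0 → peak 15
M@4: h1:15  h2:15  h3:5  h4:3  h5:0  h6:0 → peak 15
M@5: h1:15  h2:15  h3:5  h4:0  h5:3  h6:0 → peak 15
M@6: h1:15  h2:15  h3:5  h4:0  h5:0  h6:3 → peak 15
Best is M@3, peak 15.

15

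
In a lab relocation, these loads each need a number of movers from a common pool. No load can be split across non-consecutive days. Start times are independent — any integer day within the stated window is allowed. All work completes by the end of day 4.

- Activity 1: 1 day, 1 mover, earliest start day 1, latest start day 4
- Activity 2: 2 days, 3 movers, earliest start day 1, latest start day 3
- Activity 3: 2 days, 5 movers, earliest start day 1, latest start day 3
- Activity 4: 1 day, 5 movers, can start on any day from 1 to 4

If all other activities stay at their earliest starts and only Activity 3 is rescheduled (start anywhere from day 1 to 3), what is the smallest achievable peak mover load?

9

Activity 3@1: d1:14  d2:8  d3:0  d4:0 → peak 14
Activity 3@2: d1:9  d2:8  d3:5  d4:0 → peak 9
Activity 3@3: d1:9  d2:3  d3:5  d4:5 → peak 9
Best is Activity 3@2, peak 9.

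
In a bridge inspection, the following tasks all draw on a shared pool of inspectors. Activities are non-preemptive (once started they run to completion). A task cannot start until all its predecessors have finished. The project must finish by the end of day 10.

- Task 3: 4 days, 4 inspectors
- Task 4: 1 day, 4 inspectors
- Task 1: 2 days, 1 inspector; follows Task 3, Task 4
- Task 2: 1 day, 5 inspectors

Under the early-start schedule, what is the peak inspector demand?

Early-start schedule: Task 3@1, Task 4@1, Task 1@5, Task 2@1.
Load per day: day 1: 13, day 2: 4, day 3: 4, day 4: 4, day 5: 1, day 6: 1, day 7: 0, day 8: 0, day 9: 0, day 10: 0.
Peak is 13.

13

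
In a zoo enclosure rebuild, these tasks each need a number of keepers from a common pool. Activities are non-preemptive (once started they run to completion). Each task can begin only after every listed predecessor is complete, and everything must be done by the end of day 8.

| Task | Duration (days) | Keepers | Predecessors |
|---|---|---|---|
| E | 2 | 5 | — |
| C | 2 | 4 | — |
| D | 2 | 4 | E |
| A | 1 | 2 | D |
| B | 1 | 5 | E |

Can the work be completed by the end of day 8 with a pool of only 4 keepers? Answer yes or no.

no

Total keeper-days = 33; over 8 days the average is 33/8 > 4, so some day must exceed 4.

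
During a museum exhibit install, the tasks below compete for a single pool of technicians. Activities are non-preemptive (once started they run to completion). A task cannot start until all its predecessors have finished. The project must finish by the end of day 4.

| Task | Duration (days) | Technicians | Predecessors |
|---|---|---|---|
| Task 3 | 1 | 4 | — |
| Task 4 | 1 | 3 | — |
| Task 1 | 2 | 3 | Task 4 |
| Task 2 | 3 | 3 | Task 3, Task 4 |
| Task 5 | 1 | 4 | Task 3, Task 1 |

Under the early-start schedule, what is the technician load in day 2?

At early start, day 2 has: Task 1, Task 2.
Demand: 3 + 3 = 6.

6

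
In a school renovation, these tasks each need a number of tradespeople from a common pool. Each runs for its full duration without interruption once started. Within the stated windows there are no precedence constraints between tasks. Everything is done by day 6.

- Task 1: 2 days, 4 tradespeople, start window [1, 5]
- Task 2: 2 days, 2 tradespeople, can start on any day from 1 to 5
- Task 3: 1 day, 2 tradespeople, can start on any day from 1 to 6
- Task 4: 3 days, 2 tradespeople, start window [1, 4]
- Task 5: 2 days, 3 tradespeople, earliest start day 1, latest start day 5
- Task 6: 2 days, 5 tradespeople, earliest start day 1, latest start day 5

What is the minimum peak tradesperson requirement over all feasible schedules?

7

Early-start (Task 1@1, Task 2@1, Task 3@1, Task 4@1, Task 5@1, Task 6@1) gives peak 18: d1:18  d2:16  d3:2  d4:0  d5:0  d6:0.
Shift Task 3→3, Task 4→3, Task 5→3, Task 6→5.
Schedule Task 1@1, Task 2@1, Task 3@3, Task 4@3, Task 5@3, Task 6@5: d1:6  d2:6  d3:7  d4:5  d5:7  d6:5 — peak 7.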